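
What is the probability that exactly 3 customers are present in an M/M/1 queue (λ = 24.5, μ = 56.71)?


ρ = 24.5/56.71 = 0.4320
P_n = (1−ρ)·ρ^n = (1 − 0.4320)·0.4320^3 = 0.5680·0.080634 = 0.045798

Final: 0.045798


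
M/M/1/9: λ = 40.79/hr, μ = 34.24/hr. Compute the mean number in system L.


ρ = 40.79/34.24 = 1.1913
L = ρ[1 − (K+1)ρ^K + Kρ^(K+1)] / [(1−ρ)(1−ρ^(K+1))]
Numerator: 1.1913·(1 − 10·4.832585 + 9·5.757043) = 5.345985
Denominator: (-0.1913)·(-4.757043) = 0.910007
L = 5.345985/0.910007 = 5.8747

Final: 5.8747


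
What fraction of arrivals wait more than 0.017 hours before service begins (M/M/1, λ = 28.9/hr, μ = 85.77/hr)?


ρ = 28.9/85.77 = 0.3369
P(Wq > t) = ρ·e^{−(μ−λ)t} = 0.3369·e^{−0.9668}
= 0.3369·0.380302 = 0.128142

Final: 0.128142


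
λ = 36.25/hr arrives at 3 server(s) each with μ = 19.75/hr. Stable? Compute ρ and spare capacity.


Total capacity cμ = 3·19.75 = 59.25/hr
ρ = λ/(cμ) = 36.25/59.25 = 0.6118
Stable ⇔ ρ < 1: YES
Spare capacity = cμ − λ = 59.25 − 36.25 = 23.00/hr

Final: ρ = 0.6118; stable; margin = 23.00/hr


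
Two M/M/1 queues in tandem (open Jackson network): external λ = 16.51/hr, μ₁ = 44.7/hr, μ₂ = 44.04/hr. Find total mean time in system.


Each node sees arrival rate λ = 16.51/hr (tandem ⇒ throughput preserved).
W₁ = 1/(μ₁−λ) = 1/(44.7−16.51) = 0.03547 hr
W₂ = 1/(μ₂−λ) = 1/(44.04−16.51) = 0.03632 hr
W_total = W₁ + W₂ = 0.03547 + 0.03632 = 0.07180 hr

Final: 0.07180 hr


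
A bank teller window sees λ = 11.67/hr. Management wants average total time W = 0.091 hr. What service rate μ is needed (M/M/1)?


W = 1/(μ−λ) ⇒ μ − λ = 1/W = 1/0.091 = 10.9890
μ = λ + 1/W = 11.67 + 10.9890 = 22.6590 per hr

Final: 22.6590 /hr


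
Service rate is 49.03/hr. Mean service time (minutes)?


Mean service time = 1/μ = 1/49.03 hour = 0.02040 hour
In minutes: 0.02040 × 60 = 1.2237 min

Final: 1.2237 min


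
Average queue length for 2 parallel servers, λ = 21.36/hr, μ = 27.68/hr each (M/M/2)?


a = λ/μ = 0.7717; ρ = a/2 = 0.3858
P₀ = 0.443170
Lq = P₀·a^c·ρ / (c!·(1−ρ)²) = 0.443170·0.59548·0.3858/(2·0.37719)
= 0.13497

Final: 0.13497


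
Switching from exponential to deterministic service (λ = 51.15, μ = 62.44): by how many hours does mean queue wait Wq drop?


ρ = 51.15/62.44 = 0.8192
Wq(M/M/1) = ρ/(μ−λ) = 0.8192/11.29 = 0.07256 hr
Wq(M/D/1) = ρ/(2(μ−λ)) = 0.03628 hr
Savings = 0.07256 − 0.03628 = 0.03628 hr

Final: 0.03628 hr


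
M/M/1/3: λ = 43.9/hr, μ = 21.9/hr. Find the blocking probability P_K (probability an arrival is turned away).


ρ = λ/μ = 43.9/21.9 = 2.0046
P_K = (1−ρ)ρ^K/(1−ρ^(K+1)) = (-1.0046·8.054920)/(1 − 16.146620)
= -8.091700/-15.146620 = 0.534225

Final: 0.534225


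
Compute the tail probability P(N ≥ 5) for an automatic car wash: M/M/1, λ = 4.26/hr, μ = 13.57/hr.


ρ = 4.26/13.57 = 0.3139
P(N ≥ n) = ρ^n = 0.3139^5 = 0.003049

Final: 0.003049


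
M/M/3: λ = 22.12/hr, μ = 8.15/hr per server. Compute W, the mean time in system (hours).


a = 2.7141; ρ = 0.9047; P₀ = 0.023605
Lq = P₀·a^c·ρ/(c!(1−ρ)²) = 7.83586
Wq = Lq/λ = 7.83586/22.12 = 0.35424 hr
W = Wq + 1/μ = 0.35424 + 0.12270 = 0.47694 hr

Final: 0.47694 hr


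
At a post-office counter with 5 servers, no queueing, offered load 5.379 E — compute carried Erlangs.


B(5,5.379) = 0.314833 (Erlang-B)
Carried load = a(1 − B) = 5.379·(1 − 0.314833) = 5.379·0.685167 = 3.6855 E

Final: 3.6855 Erlangs


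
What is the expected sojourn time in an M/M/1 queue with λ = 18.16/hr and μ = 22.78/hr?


W = 1/(μ−λ) = 1/(22.78 − 18.16) = 1/4.62 = 0.2165 hr

Final: 0.2165 hr


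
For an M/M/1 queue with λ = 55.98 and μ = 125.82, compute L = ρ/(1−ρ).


ρ = λ/μ = 55.98/125.82 = 0.4449
L = ρ/(1−ρ) = 0.4449/(1 − 0.4449) = 0.4449/0.5551 = 0.8015

Final: 0.8015


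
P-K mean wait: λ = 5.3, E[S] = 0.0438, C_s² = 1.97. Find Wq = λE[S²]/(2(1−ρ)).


ρ = λ·E[S] = 5.3·0.0438 = 0.2321
E[S²] = E[S]²(1+C_s²) = 0.0438²·(1+1.97) = 0.005698
Wq = λ·E[S²]/(2(1−ρ)) = 5.3·0.005698/(2·0.7679) = 0.01966 hr

Final: 0.01966 hr


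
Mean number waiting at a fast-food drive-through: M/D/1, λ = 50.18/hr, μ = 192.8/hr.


ρ = 50.18/192.8 = 0.2603
M/D/1: Lq = ρ²/(2(1−ρ)) = 0.06774/(2·0.7397) = 0.04579

Final: 0.04579


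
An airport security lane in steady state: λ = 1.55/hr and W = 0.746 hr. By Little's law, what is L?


L = λW = 1.55·0.746 = 1.1563

Final: 1.1563


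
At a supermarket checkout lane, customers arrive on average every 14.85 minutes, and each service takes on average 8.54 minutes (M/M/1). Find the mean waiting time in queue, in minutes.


λ = 60/14.85 = 4.0404 /hr
μ = 60/8.54 = 7.0258 /hr
ρ = λ/μ = 4.0404/7.0258 = 0.5751
Wq = ρ/(μ−λ) = 0.5751/(7.0258−4.0404) = 0.19263 hr
In minutes: 0.19263·60 = 11.558 min

Final: 11.558 min


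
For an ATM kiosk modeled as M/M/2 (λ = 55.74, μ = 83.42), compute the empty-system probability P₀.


a = λ/μ = 55.74/83.42 = 0.6682; ρ = a/c = 0.3341
Σ_{k=0}^{1} a^k/k! (terms k=0..1) = 1.00000 + 0.66819 = 1.66819
Tail: a^2/(2!(1−ρ)) = 0.44647/(2·0.6659) = 0.33524
P₀ = 1/(1.66819 + 0.33524) = 1/2.00342 = 0.499146

Final: 0.499146


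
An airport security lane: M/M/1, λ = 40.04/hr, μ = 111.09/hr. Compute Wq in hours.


ρ = 40.04/111.09 = 0.3604
Wq = ρ/(μ−λ) = 0.3604/(111.09 − 40.04) = 0.3604/71.05 = 0.005073 hr

Final: 0.005073 hr


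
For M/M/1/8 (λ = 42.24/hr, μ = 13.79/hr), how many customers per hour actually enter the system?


ρ = 3.0631; P_K = (1−ρ)ρ^8/(1−ρ^9) = 0.673561
λ_eff = λ(1 − P_K) = 42.24·(1 − 0.673561) = 42.24·0.326439 = 13.7888 /hr

Final: 13.7888 /hr


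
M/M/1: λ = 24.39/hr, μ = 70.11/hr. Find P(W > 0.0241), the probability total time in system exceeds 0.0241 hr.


W ~ Exponential(μ−λ) for M/M/1.
μ − λ = 70.11 − 24.39 = 45.7200
P(W > t) = e^{−(μ−λ)t} = e^{−1.1019} = 0.332255

Final: 0.332255


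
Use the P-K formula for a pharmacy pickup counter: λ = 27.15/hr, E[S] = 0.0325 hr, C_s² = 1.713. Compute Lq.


ρ = λ·E[S] = 27.15·0.0325 = 0.8824
Lq = ρ²(1+C_s²)/(2(1−ρ)) = 0.7786·(1+1.713)/(2·0.1176)
= 0.7786·2.7130/0.2352 = 8.97897

Final: 8.97897


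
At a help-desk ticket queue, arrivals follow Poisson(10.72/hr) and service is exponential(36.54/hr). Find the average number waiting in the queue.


ρ = 10.72/36.54 = 0.2934
Lq = ρ²/(1−ρ) = 0.08607/0.7066 = 0.1218

Final: 0.1218


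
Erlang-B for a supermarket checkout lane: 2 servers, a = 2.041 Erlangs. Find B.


B(c,a) = (a^c/c!) / Σ_{k=0}^{c} a^k/k!
a^2/2! = 2.082840
Σ terms (k=0..2): 1.00000 + 2.04100 + 2.08284 = 5.123841
B = 2.082840/5.123841 = 0.406500

Final: 0.406500


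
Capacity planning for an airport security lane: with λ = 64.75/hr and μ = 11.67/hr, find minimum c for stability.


Stability requires cμ > λ ⇔ c > λ/μ.
λ/μ = 64.75/11.67 = 5.5484
Minimum integer c = ⌊5.5484⌋ + 1 = 6
Check: 6·11.67 = 70.02 > 64.75, while 5·11.67 = 58.35 ≤ 64.75

Final: 6 servers


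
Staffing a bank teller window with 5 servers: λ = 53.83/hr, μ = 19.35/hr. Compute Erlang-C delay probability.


a = λ/μ = 2.7819; ρ = a/5 = 0.5564
P₀ = 0.059294 (from M/M/c formula)
C(c,a) = [a^c/(c!(1−ρ))]·P₀ = [166.61613/(120·0.4436)]·0.059294
= 3.12988·0.059294 = 0.185584

Final: 0.185584


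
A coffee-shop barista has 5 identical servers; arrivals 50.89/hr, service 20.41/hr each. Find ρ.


ρ = λ/(cμ) = 50.89/(5·20.41) = 50.89/102.05 = 0.4987

Final: 0.4987


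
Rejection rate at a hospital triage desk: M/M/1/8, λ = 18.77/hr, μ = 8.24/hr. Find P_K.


ρ = λ/μ = 18.77/8.24 = 2.2779
P_K = (1−ρ)ρ^K/(1−ρ^(K+1)) = (-1.2779·724.930692)/(1 − 1651.328774)
= -926.398081/-1650.328774 = 0.561342

Final: 0.561342


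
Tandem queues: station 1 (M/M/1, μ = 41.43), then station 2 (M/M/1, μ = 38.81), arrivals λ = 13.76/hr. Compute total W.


Each node sees arrival rate λ = 13.76/hr (tandem ⇒ throughput preserved).
W₁ = 1/(μ₁−λ) = 1/(41.43−13.76) = 0.03614 hr
W₂ = 1/(μ₂−λ) = 1/(38.81−13.76) = 0.03992 hr
W_total = W₁ + W₂ = 0.03614 + 0.03992 = 0.07606 hr

Final: 0.07606 hr


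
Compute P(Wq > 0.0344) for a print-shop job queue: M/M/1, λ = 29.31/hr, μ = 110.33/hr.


ρ = 29.31/110.33 = 0.2657
P(Wq > t) = ρ·e^{−(μ−λ)t} = 0.2657·e^{−2.7871}
= 0.2657·0.061600 = 0.016365

Final: 0.016365


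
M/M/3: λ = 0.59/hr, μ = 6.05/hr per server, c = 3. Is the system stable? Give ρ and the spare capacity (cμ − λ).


Total capacity cμ = 3·6.05 = 18.15/hr
ρ = λ/(cμ) = 0.59/18.15 = 0.03251
Stable ⇔ ρ < 1: YES
Spare capacity = cμ − λ = 18.15 − 0.59 = 17.56/hr

Final: ρ = 0.03251; stable; margin = 17.56/hr


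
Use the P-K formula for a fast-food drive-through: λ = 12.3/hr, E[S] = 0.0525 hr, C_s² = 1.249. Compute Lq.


ρ = λ·E[S] = 12.3·0.0525 = 0.6458
Lq = ρ²(1+C_s²)/(2(1−ρ)) = 0.4170·(1+1.249)/(2·0.3542)
= 0.4170·2.2490/0.7085 = 1.32367

Final: 1.32367


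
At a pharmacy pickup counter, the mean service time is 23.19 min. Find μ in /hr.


μ = 1/(service time) in consistent units.
1 hour = 60 min, so μ = 60/23.19 = 2.5873 per hour

Final: 2.5873 /hr


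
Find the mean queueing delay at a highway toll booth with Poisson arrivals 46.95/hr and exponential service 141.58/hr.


ρ = 46.95/141.58 = 0.3316
Wq = ρ/(μ−λ) = 0.3316/(141.58 − 46.95) = 0.3316/94.63 = 0.003504 hr

Final: 0.003504 hr


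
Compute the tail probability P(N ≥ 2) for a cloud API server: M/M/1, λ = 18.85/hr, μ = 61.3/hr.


ρ = 18.85/61.3 = 0.3075
P(N ≥ n) = ρ^n = 0.3075^2 = 0.094559

Final: 0.094559


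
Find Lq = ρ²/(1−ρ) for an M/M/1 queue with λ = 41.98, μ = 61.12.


ρ = 41.98/61.12 = 0.6868
Lq = ρ²/(1−ρ) = 0.4718/0.3132 = 1.5065

Final: 1.5065


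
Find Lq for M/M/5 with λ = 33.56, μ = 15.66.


a = λ/μ = 2.1430; ρ = a/5 = 0.4286
P₀ = 0.116039
Lq = P₀·a^c·ρ / (c!·(1−ρ)²) = 0.116039·45.20130·0.4286/(120·0.32649)
= 0.05738

Final: 0.05738


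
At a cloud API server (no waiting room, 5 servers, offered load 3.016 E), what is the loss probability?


B(c,a) = (a^c/c!) / Σ_{k=0}^{c} a^k/k!
a^5/5! = 2.079579
Σ terms (k=0..5): 1.00000 + 3.01600 + 4.54813 + 4.57238 + 3.44758 + 2.07958 = 18.663670
B = 2.079579/18.663670 = 0.111424

Final: 0.111424


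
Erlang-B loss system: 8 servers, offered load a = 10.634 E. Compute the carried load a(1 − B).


B(8,10.634) = 0.367034 (Erlang-B)
Carried load = a(1 − B) = 10.634·(1 − 0.367034) = 10.634·0.632966 = 6.7310 E

Final: 6.7310 Erlangs


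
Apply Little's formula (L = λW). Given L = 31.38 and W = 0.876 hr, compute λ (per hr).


λ = L/W = 31.38/0.876 = 35.8219 /hr

Final: 35.8219 /hr


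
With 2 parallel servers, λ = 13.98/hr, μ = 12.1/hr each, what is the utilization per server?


ρ = λ/(cμ) = 13.98/(2·12.1) = 13.98/24.20 = 0.5777

Final: 0.5777


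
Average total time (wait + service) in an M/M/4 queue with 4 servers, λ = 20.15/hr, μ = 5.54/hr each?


a = 3.6372; ρ = 0.9093; P₀ = 0.010034
Lq = P₀·a^c·ρ/(c!(1−ρ)²) = 8.08647
Wq = Lq/λ = 8.08647/20.15 = 0.40131 hr
W = Wq + 1/μ = 0.40131 + 0.18051 = 0.58182 hr

Final: 0.58182 hr


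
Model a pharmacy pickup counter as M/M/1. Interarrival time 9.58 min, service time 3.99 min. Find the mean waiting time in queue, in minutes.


λ = 60/9.58 = 6.2630 /hr
μ = 60/3.99 = 15.0376 /hr
ρ = λ/μ = 6.2630/15.0376 = 0.4165
Wq = ρ/(μ−λ) = 0.4165/(15.0376−6.2630) = 0.04747 hr
In minutes: 0.04747·60 = 2.848 min

Final: 2.848 min


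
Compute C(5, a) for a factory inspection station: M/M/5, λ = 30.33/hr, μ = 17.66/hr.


a = λ/μ = 1.7174; ρ = a/5 = 0.3435
P₀ = 0.178932 (from M/M/c formula)
C(c,a) = [a^c/(c!(1−ρ))]·P₀ = [14.94199/(120·0.6565)]·0.178932
= 0.18966·0.178932 = 0.033937

Final: 0.033937


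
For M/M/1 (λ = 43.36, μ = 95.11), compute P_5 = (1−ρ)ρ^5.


ρ = 43.36/95.11 = 0.4559
P_n = (1−ρ)·ρ^n = (1 − 0.4559)·0.4559^5 = 0.5441·0.019693 = 0.010715

Final: 0.010715


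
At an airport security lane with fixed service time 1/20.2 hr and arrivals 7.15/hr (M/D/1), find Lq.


ρ = 7.15/20.2 = 0.3540
M/D/1: Lq = ρ²/(2(1−ρ)) = 0.1253/(2·0.6460) = 0.09697

Final: 0.09697


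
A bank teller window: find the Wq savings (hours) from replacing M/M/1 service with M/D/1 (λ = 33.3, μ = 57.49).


ρ = 33.3/57.49 = 0.5792
Wq(M/M/1) = ρ/(μ−λ) = 0.5792/24.19 = 0.02395 hr
Wq(M/D/1) = ρ/(2(μ−λ)) = 0.01197 hr
Savings = 0.02395 − 0.01197 = 0.01197 hr

Final: 0.01197 hr


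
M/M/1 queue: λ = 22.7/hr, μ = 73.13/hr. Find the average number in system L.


ρ = λ/μ = 22.7/73.13 = 0.3104
L = ρ/(1−ρ) = 0.3104/(1 − 0.3104) = 0.3104/0.6896 = 0.4501

Final: 0.4501


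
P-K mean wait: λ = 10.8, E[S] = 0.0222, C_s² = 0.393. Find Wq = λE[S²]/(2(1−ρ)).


ρ = λ·E[S] = 10.8·0.0222 = 0.2398
E[S²] = E[S]²(1+C_s²) = 0.0222²·(1+0.393) = 0.0006865
Wq = λ·E[S²]/(2(1−ρ)) = 10.8·0.0006865/(2·0.7602) = 0.004876 hr

Final: 0.004876 hr


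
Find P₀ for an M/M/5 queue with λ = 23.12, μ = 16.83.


a = λ/μ = 23.12/16.83 = 1.3737; ρ = a/c = 0.2747
Σ_{k=0}^{4} a^k/k! (terms k=0..4) = 1.00000 + 1.37374 + 0.94358 + 0.43208 + 0.14839 = 3.89778
Tail: a^5/(5!(1−ρ)) = 4.89236/(120·0.7253) = 0.05621
P₀ = 1/(3.89778 + 0.05621) = 1/3.95399 = 0.252909

Final: 0.252909


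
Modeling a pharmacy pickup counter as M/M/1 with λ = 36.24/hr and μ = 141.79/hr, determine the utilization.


ρ = λ/μ = 36.24/141.79 = 0.2556

Final: 0.2556


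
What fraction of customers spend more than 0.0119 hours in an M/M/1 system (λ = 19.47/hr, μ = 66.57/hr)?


W ~ Exponential(μ−λ) for M/M/1.
μ − λ = 66.57 − 19.47 = 47.1000
P(W > t) = e^{−(μ−λ)t} = e^{−0.5605} = 0.570929

Final: 0.570929


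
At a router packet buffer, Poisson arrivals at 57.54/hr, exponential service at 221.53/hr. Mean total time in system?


W = 1/(μ−λ) = 1/(221.53 − 57.54) = 1/163.99 = 0.006098 hr

Final: 0.006098 hr


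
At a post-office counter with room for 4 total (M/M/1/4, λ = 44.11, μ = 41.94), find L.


ρ = 44.11/41.94 = 1.0517
L = ρ[1 − (K+1)ρ^K + Kρ^(K+1)] / [(1−ρ)(1−ρ^(K+1))]
Numerator: 1.0517·(1 − 5·1.223586 + 4·1.286895) = 0.031184
Denominator: (-0.05174)·(-0.286895) = 0.014844
L = 0.031184/0.014844 = 2.1008

Final: 2.1008


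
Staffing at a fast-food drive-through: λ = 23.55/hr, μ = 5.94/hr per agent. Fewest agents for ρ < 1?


Stability requires cμ > λ ⇔ c > λ/μ.
λ/μ = 23.55/5.94 = 3.9646
Minimum integer c = ⌊3.9646⌋ + 1 = 4
Check: 4·5.94 = 23.76 > 23.55, while 3·5.94 = 17.82 ≤ 23.55

Final: 4 servers


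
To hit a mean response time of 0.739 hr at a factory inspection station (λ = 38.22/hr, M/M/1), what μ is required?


W = 1/(μ−λ) ⇒ μ − λ = 1/W = 1/0.739 = 1.3532
μ = λ + 1/W = 38.22 + 1.3532 = 39.5732 per hr

Final: 39.5732 /hr


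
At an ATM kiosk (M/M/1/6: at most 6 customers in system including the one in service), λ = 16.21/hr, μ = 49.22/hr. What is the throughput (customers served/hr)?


ρ = 0.3293; P_K = (1−ρ)ρ^6/(1−ρ^7) = 0.0008561
λ_eff = λ(1 − P_K) = 16.21·(1 − 0.0008561) = 16.21·0.999144 = 16.1961 /hr

Final: 16.1961 /hr


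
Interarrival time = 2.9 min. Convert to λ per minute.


λ = 1/(interarrival time) in consistent units.
1 minute = 1 min, so λ = 1/2.9 = 0.3448 per minute

Final: 0.3448 /min


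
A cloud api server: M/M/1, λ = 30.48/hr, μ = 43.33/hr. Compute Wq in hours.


ρ = 30.48/43.33 = 0.7034
Wq = ρ/(μ−λ) = 0.7034/(43.33 − 30.48) = 0.7034/12.85 = 0.05474 hr

Final: 0.05474 hr


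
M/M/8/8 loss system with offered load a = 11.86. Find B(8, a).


B(c,a) = (a^c/c!) / Σ_{k=0}^{c} a^k/k!
a^8/8! = 9708.608506
Σ terms (k=0..8): 1.00000 + 11.86000 + 70.32980 + 278.03714 + 824.38013 + 1955.42966 + 3865.23264 + 6548.80844 + 9708.60851 = 23263.686312
B = 9708.608506/23263.686312 = 0.417329

Final: 0.417329


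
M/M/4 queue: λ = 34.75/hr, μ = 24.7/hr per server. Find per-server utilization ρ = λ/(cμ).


ρ = λ/(cμ) = 34.75/(4·24.7) = 34.75/98.80 = 0.3517

Final: 0.3517


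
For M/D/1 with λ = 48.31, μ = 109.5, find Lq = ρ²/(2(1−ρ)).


ρ = 48.31/109.5 = 0.4412
M/D/1: Lq = ρ²/(2(1−ρ)) = 0.1946/(2·0.5588) = 0.17416

Final: 0.17416


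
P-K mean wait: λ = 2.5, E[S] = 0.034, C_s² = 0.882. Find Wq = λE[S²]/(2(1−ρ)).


ρ = λ·E[S] = 2.5·0.034 = 0.08500
E[S²] = E[S]²(1+C_s²) = 0.034²·(1+0.882) = 0.002176
Wq = λ·E[S²]/(2(1−ρ)) = 2.5·0.002176/(2·0.9150) = 0.002972 hr

Final: 0.002972 hr


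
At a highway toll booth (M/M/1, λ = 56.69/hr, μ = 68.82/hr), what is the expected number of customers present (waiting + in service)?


ρ = λ/μ = 56.69/68.82 = 0.8237
L = ρ/(1−ρ) = 0.8237/(1 − 0.8237) = 0.8237/0.1763 = 4.6735

Final: 4.6735


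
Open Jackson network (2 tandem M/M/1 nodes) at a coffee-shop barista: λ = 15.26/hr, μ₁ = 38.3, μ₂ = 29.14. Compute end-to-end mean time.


Each node sees arrival rate λ = 15.26/hr (tandem ⇒ throughput preserved).
W₁ = 1/(μ₁−λ) = 1/(38.3−15.26) = 0.04340 hr
W₂ = 1/(μ₂−λ) = 1/(29.14−15.26) = 0.07205 hr
W_total = W₁ + W₂ = 0.04340 + 0.07205 = 0.11545 hr

Final: 0.11545 hr


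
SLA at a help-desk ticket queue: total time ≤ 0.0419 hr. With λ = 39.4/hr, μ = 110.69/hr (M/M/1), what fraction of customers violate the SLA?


W ~ Exponential(μ−λ) for M/M/1.
μ − λ = 110.69 − 39.4 = 71.2900
P(W > t) = e^{−(μ−λ)t} = e^{−2.9871} = 0.050436

Final: 0.050436


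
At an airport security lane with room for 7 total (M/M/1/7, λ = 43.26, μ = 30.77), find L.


ρ = 43.26/30.77 = 1.4059
L = ρ[1 − (K+1)ρ^K + Kρ^(K+1)] / [(1−ρ)(1−ρ^(K+1))]
Numerator: 1.4059·(1 − 8·10.857082 + 7·15.264133) = 29.513350
Denominator: (-0.4059)·(-14.264133) = 5.790024
L = 29.513350/5.790024 = 5.0973

Final: 5.0973


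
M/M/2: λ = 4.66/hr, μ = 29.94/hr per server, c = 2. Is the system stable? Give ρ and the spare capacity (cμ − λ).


Total capacity cμ = 2·29.94 = 59.88/hr
ρ = λ/(cμ) = 4.66/59.88 = 0.07782
Stable ⇔ ρ < 1: YES
Spare capacity = cμ − λ = 59.88 − 4.66 = 55.22/hr

Final: ρ = 0.07782; stable; margin = 55.22/hr


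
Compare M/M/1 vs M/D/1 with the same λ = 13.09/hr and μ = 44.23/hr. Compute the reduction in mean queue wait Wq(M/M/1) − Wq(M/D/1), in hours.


ρ = 13.09/44.23 = 0.2960
Wq(M/M/1) = ρ/(μ−λ) = 0.2960/31.14 = 0.009504 hr
Wq(M/D/1) = ρ/(2(μ−λ)) = 0.004752 hr
Savings = 0.009504 − 0.004752 = 0.004752 hr

Final: 0.004752 hr


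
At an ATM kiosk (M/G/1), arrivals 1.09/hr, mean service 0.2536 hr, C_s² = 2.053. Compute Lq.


ρ = λ·E[S] = 1.09·0.2536 = 0.2764
Lq = ρ²(1+C_s²)/(2(1−ρ)) = 0.07641·(1+2.053)/(2·0.7236)
= 0.07641·3.0530/1.4472 = 0.16120

Final: 0.16120


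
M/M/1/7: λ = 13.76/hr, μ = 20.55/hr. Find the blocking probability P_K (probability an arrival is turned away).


ρ = λ/μ = 13.76/20.55 = 0.6696
P_K = (1−ρ)ρ^K/(1−ρ^(K+1)) = (0.3304·0.060346)/(1 − 0.040407)
= 0.019939/0.959593 = 0.020779

Final: 0.020779


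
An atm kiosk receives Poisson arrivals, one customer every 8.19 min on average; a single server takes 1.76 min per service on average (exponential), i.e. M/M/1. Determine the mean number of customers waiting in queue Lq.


λ = 60/8.19 = 7.3260 /hr
μ = 60/1.76 = 34.0909 /hr
ρ = λ/μ = 7.3260/34.0909 = 0.2149
Lq = ρ²/(1−ρ) = 0.04618/0.7851 = 0.05882

Final: 0.05882


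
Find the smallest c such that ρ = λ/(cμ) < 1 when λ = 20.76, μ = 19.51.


Stability requires cμ > λ ⇔ c > λ/μ.
λ/μ = 20.76/19.51 = 1.0641
Minimum integer c = ⌊1.0641⌋ + 1 = 2
Check: 2·19.51 = 39.02 > 20.76, while 1·19.51 = 19.51 ≤ 20.76

Final: 2 servers


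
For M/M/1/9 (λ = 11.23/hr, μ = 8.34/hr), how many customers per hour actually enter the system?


ρ = 1.3465; P_K = (1−ρ)ρ^9/(1−ρ^10) = 0.271186
λ_eff = λ(1 − P_K) = 11.23·(1 − 0.271186) = 11.23·0.728814 = 8.1846 /hr

Final: 8.1846 /hr


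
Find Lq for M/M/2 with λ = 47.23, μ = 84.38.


a = λ/μ = 0.5597; ρ = a/2 = 0.2799
P₀ = 0.562665
Lq = P₀·a^c·ρ / (c!·(1−ρ)²) = 0.562665·0.31330·0.2799/(2·0.51859)
= 0.04757

Final: 0.04757


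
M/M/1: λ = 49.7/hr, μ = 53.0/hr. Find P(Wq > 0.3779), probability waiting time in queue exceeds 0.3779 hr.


ρ = 49.7/53.0 = 0.9377
P(Wq > t) = ρ·e^{−(μ−λ)t} = 0.9377·e^{−1.2471}
= 0.9377·0.287345 = 0.269454

Final: 0.269454


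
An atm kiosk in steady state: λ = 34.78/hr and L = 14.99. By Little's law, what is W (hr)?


W = L/λ = 14.99/34.78 = 0.4310 hr

Final: 0.4310 hr


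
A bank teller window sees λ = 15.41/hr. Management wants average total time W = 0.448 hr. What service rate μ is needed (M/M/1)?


W = 1/(μ−λ) ⇒ μ − λ = 1/W = 1/0.448 = 2.2321
μ = λ + 1/W = 15.41 + 2.2321 = 17.6421 per hr

Final: 17.6421 /hr


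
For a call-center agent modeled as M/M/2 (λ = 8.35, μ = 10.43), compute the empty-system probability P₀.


a = λ/μ = 8.35/10.43 = 0.8006; ρ = a/c = 0.4003
Σ_{k=0}^{1} a^k/k! (terms k=0..1) = 1.00000 + 0.80058 = 1.80058
Tail: a^2/(2!(1−ρ)) = 0.64092/(2·0.5997) = 0.53436
P₀ = 1/(1.80058 + 0.53436) = 1/2.33493 = 0.428278

Final: 0.428278


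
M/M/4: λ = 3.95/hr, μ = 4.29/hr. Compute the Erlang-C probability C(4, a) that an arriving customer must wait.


a = λ/μ = 0.9207; ρ = a/4 = 0.2302
P₀ = 0.397831 (from M/M/c formula)
C(c,a) = [a^c/(c!(1−ρ))]·P₀ = [0.71872/(24·0.7698)]·0.397831
= 0.03890·0.397831 = 0.015476

Final: 0.015476


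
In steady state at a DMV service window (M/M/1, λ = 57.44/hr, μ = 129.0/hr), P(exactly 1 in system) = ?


ρ = 57.44/129.0 = 0.4453
P_n = (1−ρ)·ρ^n = (1 − 0.4453)·0.4453^1 = 0.5547·0.445271 = 0.247005

Final: 0.247005


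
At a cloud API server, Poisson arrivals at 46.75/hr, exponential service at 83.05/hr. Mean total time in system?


W = 1/(μ−λ) = 1/(83.05 − 46.75) = 1/36.30 = 0.02755 hr

Final: 0.02755 hr


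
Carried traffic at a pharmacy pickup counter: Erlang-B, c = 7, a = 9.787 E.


B(7,9.787) = 0.399414 (Erlang-B)
Carried load = a(1 − B) = 9.787·(1 − 0.399414) = 9.787·0.600586 = 5.8779 E

Final: 5.8779 Erlangs


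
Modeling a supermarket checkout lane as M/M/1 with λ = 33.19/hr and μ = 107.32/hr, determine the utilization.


ρ = λ/μ = 33.19/107.32 = 0.3093

Final: 0.3093


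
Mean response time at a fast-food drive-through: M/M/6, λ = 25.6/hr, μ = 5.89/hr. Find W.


a = 4.3463; ρ = 0.7244; P₀ = 0.011081
Lq = P₀·a^c·ρ/(c!(1−ρ)²) = 0.98945
Wq = Lq/λ = 0.98945/25.6 = 0.03865 hr
W = Wq + 1/μ = 0.03865 + 0.16978 = 0.20843 hr

Final: 0.20843 hr


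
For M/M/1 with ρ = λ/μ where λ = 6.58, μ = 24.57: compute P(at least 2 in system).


ρ = 6.58/24.57 = 0.2678
P(N ≥ n) = ρ^n = 0.2678^2 = 0.071720

Final: 0.071720


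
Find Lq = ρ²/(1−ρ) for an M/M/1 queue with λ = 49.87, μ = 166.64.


ρ = 49.87/166.64 = 0.2993
Lq = ρ²/(1−ρ) = 0.08956/0.7007 = 0.1278

Final: 0.1278


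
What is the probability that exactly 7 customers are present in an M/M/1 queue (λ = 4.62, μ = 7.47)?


ρ = 4.62/7.47 = 0.6185
P_n = (1−ρ)·ρ^n = (1 − 0.6185)·0.6185^7 = 0.3815·0.034614 = 0.013206

Final: 0.013206


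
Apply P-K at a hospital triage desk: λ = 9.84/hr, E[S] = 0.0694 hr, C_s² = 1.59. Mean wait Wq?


ρ = λ·E[S] = 9.84·0.0694 = 0.6829
E[S²] = E[S]²(1+C_s²) = 0.0694²·(1+1.59) = 0.012474
Wq = λ·E[S²]/(2(1−ρ)) = 9.84·0.012474/(2·0.3171) = 0.19355 hr

Final: 0.19355 hr


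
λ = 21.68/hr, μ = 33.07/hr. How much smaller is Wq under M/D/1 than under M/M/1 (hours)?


ρ = 21.68/33.07 = 0.6556
Wq(M/M/1) = ρ/(μ−λ) = 0.6556/11.39 = 0.05756 hr
Wq(M/D/1) = ρ/(2(μ−λ)) = 0.02878 hr
Savings = 0.05756 − 0.02878 = 0.02878 hr

Final: 0.02878 hr


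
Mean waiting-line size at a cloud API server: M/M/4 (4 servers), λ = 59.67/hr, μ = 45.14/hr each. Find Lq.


a = λ/μ = 1.3219; ρ = a/4 = 0.3305
P₀ = 0.265212
Lq = P₀·a^c·ρ / (c!·(1−ρ)²) = 0.265212·3.05336·0.3305/(24·0.44827)
= 0.02487

Final: 0.02487


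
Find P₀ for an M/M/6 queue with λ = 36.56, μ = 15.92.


a = λ/μ = 36.56/15.92 = 2.2965; ρ = a/c = 0.3827
Σ_{k=0}^{5} a^k/k! (terms k=0..5) = 1.00000 + 2.29648 + 2.63692 + 2.01854 + 1.15889 + 0.53227 = 9.64310
Tail: a^6/(6!(1−ρ)) = 146.68265/(720·0.6173) = 0.33005
P₀ = 1/(9.64310 + 0.33005) = 1/9.97315 = 0.100269

Final: 0.100269


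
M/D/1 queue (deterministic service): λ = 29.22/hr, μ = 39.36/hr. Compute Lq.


ρ = 29.22/39.36 = 0.7424
M/D/1: Lq = ρ²/(2(1−ρ)) = 0.5511/(2·0.2576) = 1.06964

Final: 1.06964


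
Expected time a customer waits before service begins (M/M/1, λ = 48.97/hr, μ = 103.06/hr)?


ρ = 48.97/103.06 = 0.4752
Wq = ρ/(μ−λ) = 0.4752/(103.06 − 48.97) = 0.4752/54.09 = 0.008785 hr

Final: 0.008785 hr


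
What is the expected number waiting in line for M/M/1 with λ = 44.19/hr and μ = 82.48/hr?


ρ = 44.19/82.48 = 0.5358
Lq = ρ²/(1−ρ) = 0.2870/0.4642 = 0.6183

Final: 0.6183


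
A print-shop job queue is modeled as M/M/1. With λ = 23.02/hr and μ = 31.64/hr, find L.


ρ = λ/μ = 23.02/31.64 = 0.7276
L = ρ/(1−ρ) = 0.7276/(1 − 0.7276) = 0.7276/0.2724 = 2.6705

Final: 2.6705


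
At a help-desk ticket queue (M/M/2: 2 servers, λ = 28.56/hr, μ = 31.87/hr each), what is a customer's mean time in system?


a = 0.8961; ρ = 0.4481; P₀ = 0.381148
Lq = P₀·a^c·ρ/(c!(1−ρ)²) = 0.22511
Wq = Lq/λ = 0.22511/28.56 = 0.007882 hr
W = Wq + 1/μ = 0.007882 + 0.03138 = 0.03926 hr

Final: 0.03926 hr


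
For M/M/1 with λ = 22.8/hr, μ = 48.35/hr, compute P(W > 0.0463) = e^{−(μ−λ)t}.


W ~ Exponential(μ−λ) for M/M/1.
μ − λ = 48.35 − 22.8 = 25.5500
P(W > t) = e^{−(μ−λ)t} = e^{−1.1830} = 0.306369

Final: 0.306369


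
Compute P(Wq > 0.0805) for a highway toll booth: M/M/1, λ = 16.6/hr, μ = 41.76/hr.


ρ = 16.6/41.76 = 0.3975
P(Wq > t) = ρ·e^{−(μ−λ)t} = 0.3975·e^{−2.0254}
= 0.3975·0.131944 = 0.052449

Final: 0.052449


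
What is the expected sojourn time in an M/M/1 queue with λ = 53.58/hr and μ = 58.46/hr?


W = 1/(μ−λ) = 1/(58.46 − 53.58) = 1/4.88 = 0.2049 hr

Final: 0.2049 hr


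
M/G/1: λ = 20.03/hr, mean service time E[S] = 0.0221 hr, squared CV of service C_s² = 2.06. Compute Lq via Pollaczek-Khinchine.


ρ = λ·E[S] = 20.03·0.0221 = 0.4427
Lq = ρ²(1+C_s²)/(2(1−ρ)) = 0.1960·(1+2.06)/(2·0.5573)
= 0.1960·3.0600/1.1147 = 0.53792

Final: 0.53792


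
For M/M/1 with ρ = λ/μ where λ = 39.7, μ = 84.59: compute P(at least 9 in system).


ρ = 39.7/84.59 = 0.4693
P(N ≥ n) = ρ^n = 0.4693^9 = 0.001105

Final: 0.001105


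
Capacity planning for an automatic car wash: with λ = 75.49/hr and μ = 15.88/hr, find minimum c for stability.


Stability requires cμ > λ ⇔ c > λ/μ.
λ/μ = 75.49/15.88 = 4.7538
Minimum integer c = ⌊4.7538⌋ + 1 = 5
Check: 5·15.88 = 79.40 > 75.49, while 4·15.88 = 63.52 ≤ 75.49

Final: 5 servers


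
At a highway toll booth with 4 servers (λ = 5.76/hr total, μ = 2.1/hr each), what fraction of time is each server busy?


ρ = λ/(cμ) = 5.76/(4·2.1) = 5.76/8.40 = 0.6857

Final: 0.6857


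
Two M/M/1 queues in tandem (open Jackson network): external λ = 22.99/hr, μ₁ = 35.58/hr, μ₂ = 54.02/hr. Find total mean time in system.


Each node sees arrival rate λ = 22.99/hr (tandem ⇒ throughput preserved).
W₁ = 1/(μ₁−λ) = 1/(35.58−22.99) = 0.07943 hr
W₂ = 1/(μ₂−λ) = 1/(54.02−22.99) = 0.03223 hr
W_total = W₁ + W₂ = 0.07943 + 0.03223 = 0.11165 hr

Final: 0.11165 hr


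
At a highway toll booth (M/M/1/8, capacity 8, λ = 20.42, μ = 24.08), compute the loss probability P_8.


ρ = λ/μ = 20.42/24.08 = 0.8480
P_K = (1−ρ)ρ^K/(1−ρ^(K+1)) = (0.1520·0.267420)/(1 − 0.226774)
= 0.040646/0.773226 = 0.052567

Final: 0.052567


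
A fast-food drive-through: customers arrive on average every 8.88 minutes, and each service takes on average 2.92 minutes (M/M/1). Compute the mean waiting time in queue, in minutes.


λ = 60/8.88 = 6.7568 /hr
μ = 60/2.92 = 20.5479 /hr
ρ = λ/μ = 6.7568/20.5479 = 0.3288
Wq = ρ/(μ−λ) = 0.3288/(20.5479−6.7568) = 0.02384 hr
In minutes: 0.02384·60 = 1.431 min

Final: 1.431 min


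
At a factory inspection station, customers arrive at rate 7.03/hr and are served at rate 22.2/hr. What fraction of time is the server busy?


ρ = λ/μ = 7.03/22.2 = 0.3167

Final: 0.3167


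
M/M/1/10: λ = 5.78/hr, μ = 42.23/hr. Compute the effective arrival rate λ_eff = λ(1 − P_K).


ρ = 0.1369; P_K = (1−ρ)ρ^10/(1−ρ^11) = 0.000000001991
λ_eff = λ(1 − P_K) = 5.78·(1 − 0.000000001991) = 5.78·1.000000 = 5.7800 /hr

Final: 5.7800 /hr


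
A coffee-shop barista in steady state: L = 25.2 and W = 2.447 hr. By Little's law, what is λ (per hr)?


λ = L/W = 25.2/2.447 = 10.2983 /hr

Final: 10.2983 /hr


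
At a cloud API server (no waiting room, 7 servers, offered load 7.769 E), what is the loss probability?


B(c,a) = (a^c/c!) / Σ_{k=0}^{c} a^k/k!
a^7/7! = 338.941942
Σ terms (k=0..7): 1.00000 + 7.76900 + 30.17868 + 78.15272 + 151.79213 + 235.85461 + 305.39241 + 338.94194 = 1149.081482
B = 338.941942/1149.081482 = 0.294968

Final: 0.294968


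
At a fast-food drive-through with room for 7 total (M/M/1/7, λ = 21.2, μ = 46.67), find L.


ρ = 21.2/46.67 = 0.4543
L = ρ[1 − (K+1)ρ^K + Kρ^(K+1)] / [(1−ρ)(1−ρ^(K+1))]
Numerator: 0.4543·(1 − 8·0.003991 + 7·0.001813) = 0.445514
Denominator: (0.5457)·(0.998187) = 0.544757
L = 0.445514/0.544757 = 0.8178

Final: 0.8178


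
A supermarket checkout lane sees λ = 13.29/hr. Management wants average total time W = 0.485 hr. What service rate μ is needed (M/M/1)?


W = 1/(μ−λ) ⇒ μ − λ = 1/W = 1/0.485 = 2.0619
μ = λ + 1/W = 13.29 + 2.0619 = 15.3519 per hr

Final: 15.3519 /hr


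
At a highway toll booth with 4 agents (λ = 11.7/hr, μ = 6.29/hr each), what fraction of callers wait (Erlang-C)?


a = λ/μ = 1.8601; ρ = a/4 = 0.4650
P₀ = 0.151628 (from M/M/c formula)
C(c,a) = [a^c/(c!(1−ρ))]·P₀ = [11.97129/(24·0.5350)]·0.151628
= 0.93238·0.151628 = 0.141375

Final: 0.141375


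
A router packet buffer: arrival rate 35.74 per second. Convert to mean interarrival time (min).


Mean interarrival time = 1/λ = 1/35.74 second = 0.02798 second
In minutes: 0.02798 × 0.0166667 = 0.0004663 min

Final: 0.0004663 min


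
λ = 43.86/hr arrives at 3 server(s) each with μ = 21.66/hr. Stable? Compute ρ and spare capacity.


Total capacity cμ = 3·21.66 = 64.98/hr
ρ = λ/(cμ) = 43.86/64.98 = 0.6750
Stable ⇔ ρ < 1: YES
Spare capacity = cμ − λ = 64.98 − 43.86 = 21.12/hr

Final: ρ = 0.6750; stable; margin = 21.12/hr


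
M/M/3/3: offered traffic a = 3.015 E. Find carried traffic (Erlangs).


B(3,3.015) = 0.347948 (Erlang-B)
Carried load = a(1 − B) = 3.015·(1 − 0.347948) = 3.015·0.652052 = 1.9659 E

Final: 1.9659 Erlangs


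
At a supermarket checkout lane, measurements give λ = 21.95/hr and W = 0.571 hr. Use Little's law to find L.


L = λW = 21.95·0.571 = 12.5334

Final: 12.5334


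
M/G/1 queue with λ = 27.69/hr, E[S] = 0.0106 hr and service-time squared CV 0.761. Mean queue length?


ρ = λ·E[S] = 27.69·0.0106 = 0.2935
Lq = ρ²(1+C_s²)/(2(1−ρ)) = 0.08615·(1+0.761)/(2·0.7065)
= 0.08615·1.7610/1.4130 = 0.10737

Final: 0.10737


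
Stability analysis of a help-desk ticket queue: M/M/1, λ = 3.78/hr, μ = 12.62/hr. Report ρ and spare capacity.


Total capacity cμ = 1·12.62 = 12.62/hr
ρ = λ/(cμ) = 3.78/12.62 = 0.2995
Stable ⇔ ρ < 1: YES
Spare capacity = cμ − λ = 12.62 − 3.78 = 8.84/hr

Final: ρ = 0.2995; stable; margin = 8.84/hr


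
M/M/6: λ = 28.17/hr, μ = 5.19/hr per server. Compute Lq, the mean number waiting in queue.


a = λ/μ = 5.4277; ρ = a/6 = 0.9046
P₀ = 0.002018
Lq = P₀·a^c·ρ / (c!·(1−ρ)²) = 0.002018·25569.18791·0.9046/(720·0.009097)
= 7.12636

Final: 7.12636


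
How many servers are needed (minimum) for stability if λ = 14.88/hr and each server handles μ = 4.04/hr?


Stability requires cμ > λ ⇔ c > λ/μ.
λ/μ = 14.88/4.04 = 3.6832
Minimum integer c = ⌊3.6832⌋ + 1 = 4
Check: 4·4.04 = 16.16 > 14.88, while 3·4.04 = 12.12 ≤ 14.88

Final: 4 servers


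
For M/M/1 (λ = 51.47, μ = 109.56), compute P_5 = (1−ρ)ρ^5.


ρ = 51.47/109.56 = 0.4698
P_n = (1−ρ)·ρ^n = (1 − 0.4698)·0.4698^5 = 0.5302·0.022883 = 0.012133

Final: 0.012133


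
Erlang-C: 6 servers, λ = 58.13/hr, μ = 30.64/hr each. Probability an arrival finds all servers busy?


a = λ/μ = 1.8972; ρ = a/6 = 0.3162
P₀ = 0.149828 (from M/M/c formula)
C(c,a) = [a^c/(c!(1−ρ))]·P₀ = [46.63042/(720·0.6838)]·0.149828
= 0.09471·0.149828 = 0.014191

Final: 0.014191


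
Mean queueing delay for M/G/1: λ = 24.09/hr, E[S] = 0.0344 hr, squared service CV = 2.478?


ρ = λ·E[S] = 24.09·0.0344 = 0.8287
E[S²] = E[S]²(1+C_s²) = 0.0344²·(1+2.478) = 0.004116
Wq = λ·E[S²]/(2(1−ρ)) = 24.09·0.004116/(2·0.1713) = 0.28939 hr

Final: 0.28939 hr


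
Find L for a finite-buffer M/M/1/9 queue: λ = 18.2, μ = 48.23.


ρ = 18.2/48.23 = 0.3774
L = ρ[1 − (K+1)ρ^K + Kρ^(K+1)] / [(1−ρ)(1−ρ^(K+1))]
Numerator: 0.3774·(1 − 10·0.0001552 + 9·0.00005855) = 0.376972
Denominator: (0.6226)·(0.999941) = 0.622605
L = 0.376972/0.622605 = 0.6055

Final: 0.6055


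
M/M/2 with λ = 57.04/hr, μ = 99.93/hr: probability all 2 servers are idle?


a = λ/μ = 57.04/99.93 = 0.5708; ρ = a/c = 0.2854
Σ_{k=0}^{1} a^k/k! (terms k=0..1) = 1.00000 + 0.57080 = 1.57080
Tail: a^2/(2!(1−ρ)) = 0.32581/(2·0.7146) = 0.22797
P₀ = 1/(1.57080 + 0.22797) = 1/1.79877 = 0.555936

Final: 0.555936


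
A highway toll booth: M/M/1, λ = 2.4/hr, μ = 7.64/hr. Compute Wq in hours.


ρ = 2.4/7.64 = 0.3141
Wq = ρ/(μ−λ) = 0.3141/(7.64 − 2.4) = 0.3141/5.24 = 0.05995 hr

Final: 0.05995 hr


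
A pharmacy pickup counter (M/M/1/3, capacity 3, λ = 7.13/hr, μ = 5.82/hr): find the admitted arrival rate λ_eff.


ρ = 1.2251; P_K = (1−ρ)ρ^3/(1−ρ^4) = 0.330421
λ_eff = λ(1 − P_K) = 7.13·(1 − 0.330421) = 7.13·0.669579 = 4.7741 /hr

Final: 4.7741 /hr


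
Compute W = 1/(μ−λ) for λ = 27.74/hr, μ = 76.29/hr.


W = 1/(μ−λ) = 1/(76.29 − 27.74) = 1/48.55 = 0.02060 hr

Final: 0.02060 hr


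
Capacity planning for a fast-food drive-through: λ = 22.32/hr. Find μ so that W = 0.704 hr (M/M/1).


W = 1/(μ−λ) ⇒ μ − λ = 1/W = 1/0.704 = 1.4205
μ = λ + 1/W = 22.32 + 1.4205 = 23.7405 per hr

Final: 23.7405 /hr


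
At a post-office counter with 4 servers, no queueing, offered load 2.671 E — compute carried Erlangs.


B(4,2.671) = 0.169187 (Erlang-B)
Carried load = a(1 − B) = 2.671·(1 − 0.169187) = 2.671·0.830813 = 2.2191 E

Final: 2.2191 Erlangs


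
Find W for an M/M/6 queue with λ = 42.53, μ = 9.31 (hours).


a = 4.5682; ρ = 0.7614; P₀ = 0.008368
Lq = P₀·a^c·ρ/(c!(1−ρ)²) = 1.41213
Wq = Lq/λ = 1.41213/42.53 = 0.03320 hr
W = Wq + 1/μ = 0.03320 + 0.10741 = 0.14061 hr

Final: 0.14061 hr


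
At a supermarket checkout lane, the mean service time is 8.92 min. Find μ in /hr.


μ = 1/(service time) in consistent units.
1 hour = 60 min, so μ = 60/8.92 = 6.7265 per hour

Final: 6.7265 /hr


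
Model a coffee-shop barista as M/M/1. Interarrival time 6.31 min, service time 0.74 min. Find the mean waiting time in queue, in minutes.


λ = 60/6.31 = 9.5087 /hr
μ = 60/0.74 = 81.0811 /hr
ρ = λ/μ = 9.5087/81.0811 = 0.1173
Wq = ρ/(μ−λ) = 0.1173/(81.0811−9.5087) = 0.001639 hr
In minutes: 0.001639·60 = 0.09831 min

Final: 0.09831 min


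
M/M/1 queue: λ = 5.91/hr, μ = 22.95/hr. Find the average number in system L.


ρ = λ/μ = 5.91/22.95 = 0.2575
L = ρ/(1−ρ) = 0.2575/(1 − 0.2575) = 0.2575/0.7425 = 0.3468

Final: 0.3468


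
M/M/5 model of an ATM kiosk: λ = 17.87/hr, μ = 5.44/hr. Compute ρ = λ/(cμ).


ρ = λ/(cμ) = 17.87/(5·5.44) = 17.87/27.20 = 0.6570

Final: 0.6570


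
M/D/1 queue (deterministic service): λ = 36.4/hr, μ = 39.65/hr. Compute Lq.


ρ = 36.4/39.65 = 0.9180
M/D/1: Lq = ρ²/(2(1−ρ)) = 0.8428/(2·0.08197) = 5.14098

Final: 5.14098


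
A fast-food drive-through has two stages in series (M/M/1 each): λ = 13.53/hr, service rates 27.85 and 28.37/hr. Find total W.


Each node sees arrival rate λ = 13.53/hr (tandem ⇒ throughput preserved).
W₁ = 1/(μ₁−λ) = 1/(27.85−13.53) = 0.06983 hr
W₂ = 1/(μ₂−λ) = 1/(28.37−13.53) = 0.06739 hr
W_total = W₁ + W₂ = 0.06983 + 0.06739 = 0.13722 hr

Final: 0.13722 hr


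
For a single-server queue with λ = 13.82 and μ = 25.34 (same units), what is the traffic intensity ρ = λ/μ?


ρ = λ/μ = 13.82/25.34 = 0.5454

Final: 0.5454


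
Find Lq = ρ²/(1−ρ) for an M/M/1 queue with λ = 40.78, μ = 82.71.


ρ = 40.78/82.71 = 0.4930
Lq = ρ²/(1−ρ) = 0.2431/0.5070 = 0.4795

Final: 0.4795


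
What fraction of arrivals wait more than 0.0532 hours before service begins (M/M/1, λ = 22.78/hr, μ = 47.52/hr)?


ρ = 22.78/47.52 = 0.4794
P(Wq > t) = ρ·e^{−(μ−λ)t} = 0.4794·e^{−1.3162}
= 0.4794·0.268161 = 0.128550

Final: 0.128550


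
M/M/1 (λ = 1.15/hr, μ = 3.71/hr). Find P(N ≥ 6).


ρ = 1.15/3.71 = 0.3100
P(N ≥ n) = ρ^n = 0.3100^6 = 0.0008870

Final: 0.0008870


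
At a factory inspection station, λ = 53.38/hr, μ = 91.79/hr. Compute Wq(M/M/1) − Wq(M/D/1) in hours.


ρ = 53.38/91.79 = 0.5815
Wq(M/M/1) = ρ/(μ−λ) = 0.5815/38.41 = 0.01514 hr
Wq(M/D/1) = ρ/(2(μ−λ)) = 0.007570 hr
Savings = 0.01514 − 0.007570 = 0.007570 hr

Final: 0.007570 hr


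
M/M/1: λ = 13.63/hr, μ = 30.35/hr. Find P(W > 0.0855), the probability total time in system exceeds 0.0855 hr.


W ~ Exponential(μ−λ) for M/M/1.
μ − λ = 30.35 − 13.63 = 16.7200
P(W > t) = e^{−(μ−λ)t} = e^{−1.4296} = 0.239414

Final: 0.239414


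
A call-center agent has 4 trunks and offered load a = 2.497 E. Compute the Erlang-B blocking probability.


B(c,a) = (a^c/c!) / Σ_{k=0}^{c} a^k/k!
a^4/4! = 1.619806
Σ terms (k=0..4): 1.00000 + 2.49700 + 3.11750 + 2.59480 + 1.61981 = 10.829113
B = 1.619806/10.829113 = 0.149579

Final: 0.149579


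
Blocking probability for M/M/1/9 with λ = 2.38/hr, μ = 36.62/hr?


ρ = λ/μ = 2.38/36.62 = 0.06499
P_K = (1−ρ)ρ^K/(1−ρ^(K+1)) = (0.9350·2.069e-11)/(1 − 1.345e-12)
= 1.934e-11/1.000000 = 1.934e-11

Final: 1.934e-11


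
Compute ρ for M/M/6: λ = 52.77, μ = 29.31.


ρ = λ/(cμ) = 52.77/(6·29.31) = 52.77/175.86 = 0.3001

Final: 0.3001


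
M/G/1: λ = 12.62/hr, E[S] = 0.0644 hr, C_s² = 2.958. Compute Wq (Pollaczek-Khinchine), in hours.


ρ = λ·E[S] = 12.62·0.0644 = 0.8127
E[S²] = E[S]²(1+C_s²) = 0.0644²·(1+2.958) = 0.016415
Wq = λ·E[S²]/(2(1−ρ)) = 12.62·0.016415/(2·0.1873) = 0.55310 hr

Final: 0.55310 hr


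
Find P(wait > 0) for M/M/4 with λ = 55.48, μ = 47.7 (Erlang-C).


a = λ/μ = 1.1631; ρ = a/4 = 0.2908
P₀ = 0.311598 (from M/M/c formula)
C(c,a) = [a^c/(c!(1−ρ))]·P₀ = [1.83009/(24·0.7092)]·0.311598
= 0.10752·0.311598 = 0.033502

Final: 0.033502
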